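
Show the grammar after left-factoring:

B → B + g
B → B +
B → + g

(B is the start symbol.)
Left-factoring transforms A → αβ₁ | αβ₂ into A → αA' and A' → β₁ | β₂
(α is the longest common prefix among the alternatives). Repeat until
no nonterminal has two alternatives with a common prefix.

Round 1: B has alternatives sharing prefix 'B +'. Introduce B': B → B + B'
  Add: B' → g
  Add: B' → ε

No remaining common prefixes — done.

Resulting grammar:
B → B + B'
B' → g
B' → ε
B → + g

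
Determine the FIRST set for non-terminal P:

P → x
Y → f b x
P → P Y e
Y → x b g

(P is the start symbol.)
{ 'x' }

From P → x:
  - x is a terminal: add 'x' and stop
From P → P Y e:
  - P is the symbol being defined: contributes nothing new
    P is not nullable, so stop

Collecting: FIRST(P) = { 'x' }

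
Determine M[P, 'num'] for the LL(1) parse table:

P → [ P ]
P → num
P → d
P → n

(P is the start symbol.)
To find M[P, 'num'], we find productions for P where 'num' is in the predict set (PREDICT(N → α) = (FIRST(α) \ {ε}) ∪ (FOLLOW(N) if α ⇒* ε)).

P → [ P ]: PREDICT = { '[' }
P → num: PREDICT = { 'num' }
  'num' is in predict set, so this production goes in M[P, 'num']
P → d: PREDICT = { 'd' }
P → n: PREDICT = { 'n' }

M[P, 'num'] = P → num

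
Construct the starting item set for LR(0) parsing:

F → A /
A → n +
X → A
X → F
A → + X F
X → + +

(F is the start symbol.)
{ [A → . + X F], [A → . n +], [F → . A /], [F' → . F] }

First, augment the grammar with F' → F
I₀ = CLOSURE({ [F' → . F] }):
  [F' → . F] has the dot before F: add [F → . A /]
  [F → . A /] has the dot before A: add [A → . n +], [A → . + X F]
No further items can be added.

I₀ = { [A → . + X F], [A → . n +], [F → . A /], [F' → . F] }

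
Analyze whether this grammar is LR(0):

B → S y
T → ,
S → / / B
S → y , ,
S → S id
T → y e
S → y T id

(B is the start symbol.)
No. Shift-reduce conflict between [T → , .] and [S → y , . ,]

Augment with B' → B and build the canonical LR(0) collection (I0 = CLOSURE({[B' → . B]}), then GOTO on every symbol after a dot until no new states appear). It has 15 states:
  I0: { [B → . S y], [B' → . B], [S → . / / B], [S → . S id], [S → . y , ,], [S → . y T id] }  — shift
  I1: { [S → / . / B] }  — shift
  I2: { [B' → B .] }  — accept
  I3: { [B → S . y], [S → S . id] }  — shift
  I4: { [S → y . , ,], [S → y . T id], [T → . ,], [T → . y e] }  — shift
  I5: { [S → y , . ,], [T → , .] }  — shift, reduce
  I6: { [S → y T . id] }  — shift
  I7: { [T → y . e] }  — shift
  I8: { [T → y e .] }  — reduce
  I9: { [S → y T id .] }  — reduce
  I10: { [S → y , , .] }  — reduce
  I11: { [S → S id .] }  — reduce
  I12: { [B → S y .] }  — reduce
  I13: { [B → . S y], [S → . / / B], [S → . S id], [S → . y , ,], [S → . y T id], [S → / / . B] }  — shift
  I14: { [S → / / B .] }  — reduce

Conflict in state I5:
  Shift-reduce conflict between [T → , .] and [S → y , . ,]
So the grammar is NOT LR(0).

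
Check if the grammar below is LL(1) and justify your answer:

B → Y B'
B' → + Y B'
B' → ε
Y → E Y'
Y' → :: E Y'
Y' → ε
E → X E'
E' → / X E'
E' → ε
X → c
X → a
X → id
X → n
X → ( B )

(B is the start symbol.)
A grammar is LL(1) if for each non-terminal N with multiple productions, the predict sets of those productions are pairwise disjoint, where PREDICT(N → α) = (FIRST(α) \ {ε}) ∪ (FOLLOW(N) if α ⇒* ε).

Relevant sets:
  FOLLOW(B') = { $, ')' }
  FOLLOW(Y') = { $, ')', '+' }
  FOLLOW(E') = { $, ')', '+', '::' }

For B':
  PREDICT(B' → '+' Y B') = { '+' }
  PREDICT(B' → ε) = { $, ')' }
For Y':
  PREDICT(Y' → :: E Y') = { '::' }
  PREDICT(Y' → ε) = { $, ')', '+' }
For E':
  PREDICT(E' → '/' X E') = { '/' }
  PREDICT(E' → ε) = { $, ')', '+', '::' }
For X:
  PREDICT(X → c) = { 'c' }
  PREDICT(X → a) = { 'a' }
  PREDICT(X → id) = { 'id' }
  PREDICT(X → n) = { 'n' }
  PREDICT(X → '(' B ')') = { '(' }
B, Y, E have a single production, so nothing to check there.

All predict sets are disjoint. The grammar IS LL(1).

Answer: Yes, the grammar is LL(1).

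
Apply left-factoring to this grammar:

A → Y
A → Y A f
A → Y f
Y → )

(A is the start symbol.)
Left-factoring transforms A → αβ₁ | αβ₂ into A → αA' and A' → β₁ | β₂
(α is the longest common prefix among the alternatives). Repeat until
no nonterminal has two alternatives with a common prefix.

Round 1: A has alternatives sharing prefix 'Y'. Introduce A': A → Y A'
  Add: A' → ε
  Add: A' → A f
  Add: A' → f

No remaining common prefixes — done.

Resulting grammar:
A → Y A'
A' → ε
A' → A f
A' → f
Y → )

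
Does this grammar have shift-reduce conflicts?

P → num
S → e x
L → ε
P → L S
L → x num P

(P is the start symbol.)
A shift-reduce conflict occurs when an LR(0) state has both:
  - a complete (reduce) item [A → α .] (dot at the end), and
  - a shift item [B → β . c γ] (dot before a terminal).

Augment with P' → P and build the canonical LR(0) collection (I0 = CLOSURE({[P' → . P]}), then GOTO on every symbol after a dot until no new states appear). It has 10 states:
  I0: { [L → . x num P], [L → .], [P → . L S], [P → . num], [P' → . P] }  — shift, reduce
  I1: { [P → L . S], [S → . e x] }  — shift
  I2: { [P' → P .] }  — accept
  I3: { [P → num .] }  — reduce
  I4: { [L → x . num P] }  — shift
  I5: { [L → . x num P], [L → .], [L → x num . P], [P → . L S], [P → . num] }  — shift, reduce
  I6: { [L → x num P .] }  — reduce
  I7: { [P → L S .] }  — reduce
  I8: { [S → e . x] }  — shift
  I9: { [S → e x .] }  — reduce

I0 contains reduce item [L → .] and shift items [L → . x num P], [P → . num] — shift-reduce conflict.
I5 contains reduce item [L → .] and shift items [L → . x num P], [P → . num] — shift-reduce conflict.

Answer: Yes — I0: [L → .] vs [L → . x num P]; I5: [L → .] vs [L → . x num P]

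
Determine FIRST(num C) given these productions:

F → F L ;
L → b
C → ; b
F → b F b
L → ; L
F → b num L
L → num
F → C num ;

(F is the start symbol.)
To compute FIRST(num C), process the symbols left to right:
Symbol num is a terminal. Add 'num' and stop.
FIRST(num C) = { 'num' }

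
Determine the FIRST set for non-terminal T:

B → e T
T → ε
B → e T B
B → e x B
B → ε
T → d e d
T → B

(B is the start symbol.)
FIRST sets of the other non-terminals involved (by the same procedure, iterated to a fixed point):
  FIRST(B) = { 'e', ε }

From T → ε:
  - ε-production, so ε ∈ FIRST(T)
From T → d e d:
  - d is a terminal: add 'd' and stop
From T → B:
  - B is a non-terminal: add FIRST(B) \ {ε} = { 'e' }
    B is nullable and nothing follows, so the whole right-hand side can vanish: ε ∈ FIRST(T)

Collecting: FIRST(T) = { 'd', 'e', ε }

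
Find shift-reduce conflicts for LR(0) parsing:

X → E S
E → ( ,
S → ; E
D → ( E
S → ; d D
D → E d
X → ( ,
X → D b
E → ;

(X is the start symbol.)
No shift-reduce conflicts

Augment with X' → X and build the canonical LR(0) collection (I0 = CLOSURE({[X' → . X]}), then GOTO on every symbol after a dot until no new states appear). It has 19 states:
  I0: { [D → . ( E], [D → . E d], [E → . ( ,], [E → . ;], [X → . ( ,], [X → . D b], [X → . E S], [X' → . X] }  — shift
  I1: { [D → ( . E], [E → ( . ,], [E → . ( ,], [E → . ;], [X → ( . ,] }  — shift
  I2: { [E → ; .] }  — reduce
  I3: { [X → D . b] }  — shift
  I4: { [D → E . d], [S → . ; E], [S → . ; d D], [X → E . S] }  — shift
  I5: { [X' → X .] }  — accept
  I6: { [E → . ( ,], [E → . ;], [S → ; . E], [S → ; . d D] }  — shift
  I7: { [X → E S .] }  — reduce
  I8: { [D → E d .] }  — reduce
  I9: { [E → ( . ,] }  — shift
  I10: { [S → ; E .] }  — reduce
  I11: { [D → . ( E], [D → . E d], [E → . ( ,], [E → . ;], [S → ; d . D] }  — shift
  I12: { [D → ( . E], [E → ( . ,], [E → . ( ,], [E → . ;] }  — shift
  I13: { [S → ; d D .] }  — reduce
  I14: { [D → E . d] }  — shift
  I15: { [E → ( , .] }  — reduce
  I16: { [D → ( E .] }  — reduce
  I17: { [X → D b .] }  — reduce
  I18: { [E → ( , .], [X → ( , .] }  — 2 reduces

No state contains both a complete item and a shift item.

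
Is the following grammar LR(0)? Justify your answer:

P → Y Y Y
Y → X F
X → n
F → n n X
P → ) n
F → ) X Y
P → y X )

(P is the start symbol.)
A grammar is LR(0) if no state in the canonical LR(0) collection has:
  - both a shift item (dot before a terminal) and a complete item (shift-reduce conflict), or
  - two or more complete items (reduce-reduce conflict; the accept item [P' → P .] counts as a complete item here).

Augment with P' → P and build the canonical LR(0) collection (I0 = CLOSURE({[P' → . P]}), then GOTO on every symbol after a dot until no new states appear). It has 19 states:
  I0: { [P → . ) n], [P → . Y Y Y], [P → . y X )], [P' → . P], [X → . n], [Y → . X F] }  — shift
  I1: { [P → ) . n] }  — shift
  I2: { [P' → P .] }  — accept
  I3: { [F → . ) X Y], [F → . n n X], [Y → X . F] }  — shift
  I4: { [P → Y . Y Y], [X → . n], [Y → . X F] }  — shift
  I5: { [X → n .] }  — reduce
  I6: { [P → y . X )], [X → . n] }  — shift
  I7: { [P → y X . )] }  — shift
  I8: { [P → y X ) .] }  — reduce
  I9: { [P → Y Y . Y], [X → . n], [Y → . X F] }  — shift
  I10: { [P → Y Y Y .] }  — reduce
  I11: { [F → ) . X Y], [X → . n] }  — shift
  I12: { [Y → X F .] }  — reduce
  I13: { [F → n . n X] }  — shift
  I14: { [F → n n . X], [X → . n] }  — shift
  I15: { [F → n n X .] }  — reduce
  I16: { [F → ) X . Y], [X → . n], [Y → . X F] }  — shift
  I17: { [F → ) X Y .] }  — reduce
  I18: { [P → ) n .] }  — reduce

Every state is either a pure shift/goto state or contains exactly one complete item and nothing to shift — no conflicts. The grammar is LR(0).

Answer: Yes, the grammar is LR(0)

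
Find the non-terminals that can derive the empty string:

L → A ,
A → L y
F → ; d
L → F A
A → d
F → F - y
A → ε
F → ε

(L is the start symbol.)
{ 'A', 'F', 'L' }

A non-terminal is nullable if it can derive ε (the empty string): either it has an ε-production, or it has a production whose right-hand side consists entirely of nullable non-terminals.

ε-productions: A → ε, F → ε
So A, F are immediately nullable.
L → F A: every symbol on the right is nullable, so L is nullable too.
Every non-terminal is now nullable.
Nullable = { 'A', 'F', 'L' }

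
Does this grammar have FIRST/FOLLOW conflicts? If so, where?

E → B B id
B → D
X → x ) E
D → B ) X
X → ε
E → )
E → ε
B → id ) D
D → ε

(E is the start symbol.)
Yes. E → B B id with FOLLOW(E) on { ')', 'id' }; E → ')' with FOLLOW(E) on { ')' }; B → id ')' D with FOLLOW(B) on { 'id' }; D → B ')' X with FOLLOW(D) on { ')', 'id' }

Nullable non-terminals: B, D, E, X.
FIRST sets used below: FIRST(D) = { ')', 'id', ε }, FIRST(B) = { ')', 'id', ε }

B: nullable alternative(s) B → D; FOLLOW(B) = { ')', 'id' }
  B → D: FIRST \ {ε} = { ')', 'id' } — this is the only nullable alternative, skip
  B → id ) D: FIRST \ {ε} = { 'id' } — overlaps FOLLOW(B) on { 'id' }: CONFLICT

D: nullable alternative(s) D → ε; FOLLOW(D) = { ')', 'id' }
  D → B ) X: FIRST \ {ε} = { ')', 'id' } — overlaps FOLLOW(D) on { ')', 'id' }: CONFLICT
  D → ε: FIRST \ {ε} = { } — this is the only nullable alternative, skip

E: nullable alternative(s) E → ε; FOLLOW(E) = { $, ')', 'id' }
  E → B B id: FIRST \ {ε} = { ')', 'id' } — overlaps FOLLOW(E) on { ')', 'id' }: CONFLICT
  E → ): FIRST \ {ε} = { ')' } — overlaps FOLLOW(E) on { ')' }: CONFLICT
  E → ε: FIRST \ {ε} = { } — this is the only nullable alternative, skip

X: nullable alternative(s) X → ε; FOLLOW(X) = { ')', 'id' }
  X → x ) E: FIRST \ {ε} = { 'x' } — disjoint from FOLLOW(X)
  X → ε: FIRST \ {ε} = { } — this is the only nullable alternative, skip

So the grammar has 4 FIRST/FOLLOW conflicts (marked CONFLICT above).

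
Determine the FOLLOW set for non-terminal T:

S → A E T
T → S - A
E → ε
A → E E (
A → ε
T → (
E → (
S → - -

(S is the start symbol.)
{ $, '-' }

To compute FOLLOW(T), find every occurrence of T on a right-hand side N → α T β: add FIRST(β) \ {ε}, and if β is empty or nullable also add FOLLOW(N). Iterate to a fixed point.

In S → A E T: T is at the end, add FOLLOW(S)

The FOLLOW sets referred to above (computed the same way, to a fixed point):
  FOLLOW(S) = { $, '-' }

Taking the union: FOLLOW(T) = { $, '-' }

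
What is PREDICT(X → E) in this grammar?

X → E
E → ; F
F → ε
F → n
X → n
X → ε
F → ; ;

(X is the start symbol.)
PREDICT(X → E) = (FIRST(RHS) \ {ε}) ∪ (FOLLOW(X) if ε ∈ FIRST(RHS), i.e. RHS ⇒* ε)
FIRST(E) = { ';' }
FIRST(E) = { ';' }
ε ∉ FIRST(E), so FOLLOW(X) is not added.
PREDICT(X → E) = { ';' }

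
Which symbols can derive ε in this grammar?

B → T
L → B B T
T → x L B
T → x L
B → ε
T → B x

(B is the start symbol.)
{ 'B' }

A non-terminal is nullable if it can derive ε (the empty string): either it has an ε-production, or it has a production whose right-hand side consists entirely of nullable non-terminals.

ε-productions: B → ε
So B is immediately nullable.
No further non-terminal can be added: every production for the remaining non-terminals contains a terminal or a non-nullable non-terminal.
Nullable = { 'B' }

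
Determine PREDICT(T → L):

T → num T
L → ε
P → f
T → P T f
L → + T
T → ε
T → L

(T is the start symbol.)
PREDICT(T → L) = (FIRST(RHS) \ {ε}) ∪ (FOLLOW(T) if ε ∈ FIRST(RHS), i.e. RHS ⇒* ε)
FIRST(L) = { '+', ε }
FIRST(L) = { '+', ε }
ε ∈ FIRST(L) (the right-hand side is nullable), so add FOLLOW(T) = { $, 'f' }
PREDICT(T → L) = { $, '+', 'f' }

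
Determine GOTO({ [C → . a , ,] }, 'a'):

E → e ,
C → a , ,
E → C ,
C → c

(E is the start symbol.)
GOTO(I, 'a') = CLOSURE({ [A → αX.β] : [A → α.Xβ] ∈ I, X = 'a' })

Items with dot before 'a', with the dot advanced:
  [C → . a , ,] → [C → a . , ,]
Closure adds nothing (no advanced item has the dot before a non-terminal).

GOTO = { [C → a . , ,] }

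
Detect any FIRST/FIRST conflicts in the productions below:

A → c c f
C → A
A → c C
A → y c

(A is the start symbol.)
Yes. A → c c f / A → c C on { 'c' }

Productions for A:
  A → c c f: FIRST = { 'c' }
  A → c C: FIRST = { 'c' }
  A → y c: FIRST = { 'y' }
C has only one production, so no FIRST/FIRST conflict is possible there.

Conflict for A: A → c c f and A → c C
  Overlap: { 'c' }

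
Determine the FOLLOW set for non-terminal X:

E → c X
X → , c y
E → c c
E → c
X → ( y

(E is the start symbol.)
{ $ }

In E → c X: X is at the end, add FOLLOW(E)

The FOLLOW sets referred to above (computed the same way, to a fixed point):
  FOLLOW(E) = { $ }

Taking the union: FOLLOW(X) = { $ }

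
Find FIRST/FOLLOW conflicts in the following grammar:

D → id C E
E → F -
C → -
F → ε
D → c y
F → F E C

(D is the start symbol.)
Yes. F → F E C with FOLLOW(F) on { '-' }

A FIRST/FOLLOW conflict occurs when a non-terminal N has a nullable alternative N → β (β ⇒* ε) and another alternative N → α with FIRST(α) ∩ FOLLOW(N) ≠ ∅: on such a lookahead the parser cannot decide between expanding α and letting N vanish via β.

Nullable non-terminals: F.
FIRST sets used below: FIRST(F) = { '-', ε }, FIRST(E) = { '-' }

F: nullable alternative(s) F → ε; FOLLOW(F) = { '-' }
  F → ε: FIRST \ {ε} = { } — this is the only nullable alternative, skip
  F → F E C: FIRST \ {ε} = { '-' } — overlaps FOLLOW(F) on { '-' }: CONFLICT

C, D, E have no nullable alternative, so no FIRST/FOLLOW check is needed there.

So the grammar has 1 FIRST/FOLLOW conflict (marked CONFLICT above).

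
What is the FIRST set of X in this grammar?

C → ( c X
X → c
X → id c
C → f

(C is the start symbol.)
To compute FIRST(X), examine every production with X on the left-hand side, reading each right-hand side left to right until a non-nullable symbol is reached.

From X → c:
  - c is a terminal: add 'c' and stop
From X → id c:
  - id is a terminal: add 'id' and stop

Collecting: FIRST(X) = { 'c', 'id' }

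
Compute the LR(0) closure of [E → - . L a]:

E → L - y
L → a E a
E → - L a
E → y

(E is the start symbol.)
{ [E → - . L a], [L → . a E a] }

To compute CLOSURE, for each item [A → α.Bβ] where B is a non-terminal, add [B → .γ] for all productions B → γ; repeat for the newly added items until nothing changes.

Start with: [E → - . L a]
  [E → - . L a] has the dot before L: add [L → . a E a]
No further items can be added.

CLOSURE = { [E → - . L a], [L → . a E a] }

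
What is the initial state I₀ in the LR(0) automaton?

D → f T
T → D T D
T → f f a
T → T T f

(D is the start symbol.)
First, augment the grammar with D' → D
I₀ = CLOSURE({ [D' → . D] }):
  [D' → . D] has the dot before D: add [D → . f T]
No further items can be added.

I₀ = { [D → . f T], [D' → . D] }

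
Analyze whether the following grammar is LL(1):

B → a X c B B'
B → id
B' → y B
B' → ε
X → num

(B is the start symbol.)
No. Predict set conflict for B': { 'y' }

Relevant sets:
  FOLLOW(B') = { $, 'y' }

For B:
  PREDICT(B → a X c B B') = { 'a' }
  PREDICT(B → id) = { 'id' }
For B':
  PREDICT(B' → y B) = { 'y' }
  PREDICT(B' → ε) = { $, 'y' }
X has a single production, so nothing to check there.

Conflict found: Predict set conflict for B': { 'y' }
The grammar is NOT LL(1).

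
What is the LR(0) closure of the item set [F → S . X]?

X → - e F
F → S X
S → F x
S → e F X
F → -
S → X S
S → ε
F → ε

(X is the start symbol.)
{ [F → S . X], [X → . - e F] }

Start with: [F → S . X]
  [F → S . X] has the dot before X: add [X → . - e F]
No further items can be added.

CLOSURE = { [F → S . X], [X → . - e F] }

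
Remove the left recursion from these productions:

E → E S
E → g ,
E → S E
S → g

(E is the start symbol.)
E → g , E'
E → S E E'
E' → S E'
E' → ε
S → g

E is directly left-recursive. The standard transformation for
  A → A α₁ | ... | A α_m | β₁ | ... | β_n
is
  A  → β₁ A' | ... | β_n A'
  A' → α₁ A' | ... | α_m A' | ε

E → g , becomes E → g , E'
E → S E becomes E → S E E'
E → E S becomes E' → S E'
Add E' → ε

Productions for other non-terminals are unchanged:
  S → g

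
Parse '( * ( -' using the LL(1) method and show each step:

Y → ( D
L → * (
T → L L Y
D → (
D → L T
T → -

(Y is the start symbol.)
Stack is shown with the top on the left.

Stack    Input      Action
--------------------------
Y $      ( * ( - $  output Y → ( D
( D $    ( * ( - $  match '('
D $      * ( - $    output D → L T
L T $    * ( - $    output L → * (
* ( T $  * ( - $    match '*'
( T $    ( - $      match '('
T $      - $        output T → -
- $      - $        match '-'
$        $          accept

The string is accepted.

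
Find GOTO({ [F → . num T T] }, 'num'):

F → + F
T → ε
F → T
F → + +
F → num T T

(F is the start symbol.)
GOTO(I, 'num') = CLOSURE({ [A → αX.β] : [A → α.Xβ] ∈ I, X = 'num' })

Items with dot before 'num', with the dot advanced:
  [F → . num T T] → [F → num . T T]
Closure of the advanced items:
  [F → num . T T] has the dot before T: add [T → .]

GOTO = { [F → num . T T], [T → .] }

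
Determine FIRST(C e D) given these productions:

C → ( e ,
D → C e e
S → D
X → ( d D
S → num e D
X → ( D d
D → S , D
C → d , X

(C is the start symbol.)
FIRST sets of the non-terminals involved (from the grammar, by fixed-point iteration):
  FIRST(C) = { '(', 'd' }

To compute FIRST(C e D), process the symbols left to right:
Symbol C is a non-terminal. Add FIRST(C) \ {ε} = { '(', 'd' }
C is not nullable (ε ∉ FIRST(C)), so stop here.
FIRST(C e D) = { '(', 'd' }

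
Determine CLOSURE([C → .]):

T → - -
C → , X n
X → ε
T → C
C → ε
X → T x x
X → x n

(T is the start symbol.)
{ [C → .] }

Start with: [C → .]
The dot is at the end, so nothing is added.

CLOSURE = { [C → .] }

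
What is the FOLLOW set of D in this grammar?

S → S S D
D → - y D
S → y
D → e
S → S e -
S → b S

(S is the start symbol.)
In S → S S D: D is at the end, add FOLLOW(S)
In D → - y D: D is at the end; this adds FOLLOW(D) to itself — nothing new

The FOLLOW sets referred to above (computed the same way, to a fixed point):
  FOLLOW(S) = { $, '-', 'b', 'e', 'y' }

Taking the union: FOLLOW(D) = { $, '-', 'b', 'e', 'y' }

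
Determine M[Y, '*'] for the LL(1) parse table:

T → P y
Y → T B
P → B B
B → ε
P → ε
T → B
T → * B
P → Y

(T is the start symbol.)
To find M[Y, '*'], we find productions for Y where '*' is in the predict set (PREDICT(N → α) = (FIRST(α) \ {ε}) ∪ (FOLLOW(N) if α ⇒* ε)).

Relevant sets:
  FIRST(T) = { '*', 'y', ε }
  FIRST(B) = { ε }
  FOLLOW(Y) = { 'y' }

Y → T B: PREDICT = { '*', 'y' }
  '*' is in predict set, so this production goes in M[Y, '*']

M[Y, '*'] = Y → T B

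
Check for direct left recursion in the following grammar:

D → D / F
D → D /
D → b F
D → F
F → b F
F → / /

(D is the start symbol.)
Yes, D is left-recursive

D → D / F: LEFT RECURSIVE (starts with D)
D → D /: LEFT RECURSIVE (starts with D)
D → b F: starts with b
D → F: starts with F
F → b F: starts with b
F → / /: starts with '/'

The grammar has direct left recursion on: D.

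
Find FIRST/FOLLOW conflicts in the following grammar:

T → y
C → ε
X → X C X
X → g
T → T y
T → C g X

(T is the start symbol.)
No FIRST/FOLLOW conflicts.

Nullable non-terminals: C.
C has a nullable alternative but only one production, so nothing to check.

T, X have no nullable alternative, so no FIRST/FOLLOW check is needed there.

No FIRST/FOLLOW conflicts found.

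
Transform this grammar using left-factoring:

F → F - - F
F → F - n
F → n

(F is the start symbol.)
F → F - F'
F' → - F
F' → n
F → n

Left-factoring transforms A → αβ₁ | αβ₂ into A → αA' and A' → β₁ | β₂
(α is the longest common prefix among the alternatives). Repeat until
no nonterminal has two alternatives with a common prefix.

Round 1: F has alternatives sharing prefix 'F -'. Introduce F': F → F - F'
  Add: F' → - F
  Add: F' → n

No remaining common prefixes — done.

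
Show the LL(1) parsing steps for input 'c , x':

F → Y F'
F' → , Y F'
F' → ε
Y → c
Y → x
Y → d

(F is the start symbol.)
Stack is shown with the top on the left.

Stack     Input    Action
-------------------------
F $       c , x $  output F → Y F'
Y F' $    c , x $  output Y → c
c F' $    c , x $  match 'c'
F' $      , x $    output F' → , Y F'
, Y F' $  , x $    match ','
Y F' $    x $      output Y → x
x F' $    x $      match 'x'
F' $      $        output F' → ε
$         $        accept

The string is accepted.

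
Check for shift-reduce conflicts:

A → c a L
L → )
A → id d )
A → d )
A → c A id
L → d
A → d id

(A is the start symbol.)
Augment with A' → A and build the canonical LR(0) collection (I0 = CLOSURE({[A' → . A]}), then GOTO on every symbol after a dot until no new states appear). It has 15 states:
  I0: { [A → . c A id], [A → . c a L], [A → . d )], [A → . d id], [A → . id d )], [A' → . A] }  — shift
  I1: { [A' → A .] }  — accept
  I2: { [A → . c A id], [A → . c a L], [A → . d )], [A → . d id], [A → . id d )], [A → c . A id], [A → c . a L] }  — shift
  I3: { [A → d . )], [A → d . id] }  — shift
  I4: { [A → id . d )] }  — shift
  I5: { [A → id d . )] }  — shift
  I6: { [A → id d ) .] }  — reduce
  I7: { [A → d ) .] }  — reduce
  I8: { [A → d id .] }  — reduce
  I9: { [A → c A . id] }  — shift
  I10: { [A → c a . L], [L → . )], [L → . d] }  — shift
  I11: { [L → ) .] }  — reduce
  I12: { [A → c a L .] }  — reduce
  I13: { [L → d .] }  — reduce
  I14: { [A → c A id .] }  — reduce

No state contains both a complete item and a shift item.

Answer: No shift-reduce conflicts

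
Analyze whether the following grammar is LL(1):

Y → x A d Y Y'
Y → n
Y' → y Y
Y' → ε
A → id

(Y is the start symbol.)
No. Predict set conflict for Y': { 'y' }

Relevant sets:
  FOLLOW(Y') = { $, 'y' }

For Y:
  PREDICT(Y → x A d Y Y') = { 'x' }
  PREDICT(Y → n) = { 'n' }
For Y':
  PREDICT(Y' → y Y) = { 'y' }
  PREDICT(Y' → ε) = { $, 'y' }
A has a single production, so nothing to check there.

Conflict found: Predict set conflict for Y': { 'y' }
The grammar is NOT LL(1).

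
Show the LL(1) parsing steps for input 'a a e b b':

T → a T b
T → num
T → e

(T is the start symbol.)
Stack is shown with the top on the left.

Stack      Input        Action
------------------------------
T $        a a e b b $  output T → a T b
a T b $    a a e b b $  match 'a'
T b $      a e b b $    output T → a T b
a T b b $  a e b b $    match 'a'
T b b $    e b b $      output T → e
e b b $    e b b $      match 'e'
b b $      b b $        match 'b'
b $        b $          match 'b'
$          $            accept

The string is accepted.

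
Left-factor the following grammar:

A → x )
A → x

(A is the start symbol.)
A → x A'
A' → )
A' → ε

Left-factoring transforms A → αβ₁ | αβ₂ into A → αA' and A' → β₁ | β₂
(α is the longest common prefix among the alternatives). Repeat until
no nonterminal has two alternatives with a common prefix.

Round 1: A has alternatives sharing prefix 'x'. Introduce A': A → x A'
  Add: A' → )
  Add: A' → ε

No remaining common prefixes — done.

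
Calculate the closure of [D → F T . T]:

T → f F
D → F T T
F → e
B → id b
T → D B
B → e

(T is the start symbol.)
Start with: [D → F T . T]
  [D → F T . T] has the dot before T: add [T → . f F], [T → . D B]
  [T → . D B] has the dot before D: add [D → . F T T]
  [D → . F T T] has the dot before F: add [F → . e]
No further items can be added.

CLOSURE = { [D → . F T T], [D → F T . T], [F → . e], [T → . D B], [T → . f F] }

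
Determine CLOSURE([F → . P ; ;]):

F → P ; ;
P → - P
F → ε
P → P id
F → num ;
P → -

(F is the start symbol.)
To compute CLOSURE, for each item [A → α.Bβ] where B is a non-terminal, add [B → .γ] for all productions B → γ; repeat for the newly added items until nothing changes.

Start with: [F → . P ; ;]
  [F → . P ; ;] has the dot before P: add [P → . - P], [P → . P id], [P → . -]
No further items can be added.

CLOSURE = { [F → . P ; ;], [P → . - P], [P → . -], [P → . P id] }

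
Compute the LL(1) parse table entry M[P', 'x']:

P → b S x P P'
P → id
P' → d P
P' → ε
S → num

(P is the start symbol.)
To find M[P', 'x'], we find productions for P' where 'x' is in the predict set (PREDICT(N → α) = (FIRST(α) \ {ε}) ∪ (FOLLOW(N) if α ⇒* ε)).

Relevant sets:
  FOLLOW(P') = { $, 'd' }

P' → d P: PREDICT = { 'd' }
P' → ε: PREDICT = { $, 'd' }

M[P', 'x'] is empty (no production applies)

Answer: Empty (error entry)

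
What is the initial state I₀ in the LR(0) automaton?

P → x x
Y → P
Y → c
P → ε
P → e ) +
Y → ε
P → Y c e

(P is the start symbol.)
First, augment the grammar with P' → P
I₀ = CLOSURE({ [P' → . P] }):
  [P' → . P] has the dot before P: add [P → . x x], [P → .], [P → . e ) +], [P → . Y c e]
  [P → . Y c e] has the dot before Y: add [Y → . P], [Y → . c], [Y → .]
No further items can be added.

I₀ = { [P → . Y c e], [P → . e ) +], [P → . x x], [P → .], [P' → . P], [Y → . P], [Y → . c], [Y → .] }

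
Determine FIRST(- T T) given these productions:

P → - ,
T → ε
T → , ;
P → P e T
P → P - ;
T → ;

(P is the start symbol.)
To compute FIRST(- T T), process the symbols left to right:
Symbol - is a terminal. Add '-' and stop.
FIRST(- T T) = { '-' }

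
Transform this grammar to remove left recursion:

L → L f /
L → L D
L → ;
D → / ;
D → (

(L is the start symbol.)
L is directly left-recursive. The standard transformation for
  A → A α₁ | ... | A α_m | β₁ | ... | β_n
is
  A  → β₁ A' | ... | β_n A'
  A' → α₁ A' | ... | α_m A' | ε

L → ; becomes L → ; L'
L → L f / becomes L' → f / L'
L → L D becomes L' → D L'
Add L' → ε

Productions for other non-terminals are unchanged:
  D → / ;
  D → (

Resulting grammar:
L → ; L'
L' → f / L'
L' → D L'
L' → ε
D → / ;
D → (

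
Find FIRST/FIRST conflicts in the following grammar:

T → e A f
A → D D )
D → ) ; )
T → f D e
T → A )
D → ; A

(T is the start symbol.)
No FIRST/FIRST conflicts.

A FIRST/FIRST conflict occurs when two productions N → α and N → β for the same non-terminal have FIRST(α) ∩ FIRST(β) ≠ ∅ (with ε ∈ FIRST of a nullable right-hand side, so two nullable alternatives also conflict).

FIRST sets of the non-terminals at (or reachable through a nullable prefix from) the front of some alternative:
  FIRST(A) = { ')', ';' }

Productions for T:
  T → e A f: FIRST = { 'e' }
  T → f D e: FIRST = { 'f' }
  T → A ): FIRST = { ')', ';' }
Productions for D:
  D → ) ; ): FIRST = { ')' }
  D → ; A: FIRST = { ';' }
A has only one production, so no FIRST/FIRST conflict is possible there.

All alternatives of each non-terminal have pairwise disjoint FIRST sets.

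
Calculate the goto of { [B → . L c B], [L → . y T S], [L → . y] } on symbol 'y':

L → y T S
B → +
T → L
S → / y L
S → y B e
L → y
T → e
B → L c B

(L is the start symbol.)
GOTO(I, 'y') = CLOSURE({ [A → αX.β] : [A → α.Xβ] ∈ I, X = 'y' })

Items with dot before 'y', with the dot advanced:
  [L → . y] → [L → y .]
  [L → . y T S] → [L → y . T S]
Closure of the advanced items:
  [L → y . T S] has the dot before T: add [T → . L], [T → . e]
  [T → . L] has the dot before L: add [L → . y T S], [L → . y]

GOTO = { [L → . y T S], [L → . y], [L → y . T S], [L → y .], [T → . L], [T → . e] }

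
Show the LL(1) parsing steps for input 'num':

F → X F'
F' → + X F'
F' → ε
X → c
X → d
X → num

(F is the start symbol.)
Stack is shown with the top on the left.

Stack     Input  Action
-----------------------
F $       num $  output F → X F'
X F' $    num $  output X → num
num F' $  num $  match 'num'
F' $      $      output F' → ε
$         $      accept

The string is accepted.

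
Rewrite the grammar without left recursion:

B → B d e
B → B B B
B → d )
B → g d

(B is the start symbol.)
B → d ) B'
B → g d B'
B' → d e B'
B' → B B B'
B' → ε

B is directly left-recursive. The standard transformation for
  A → A α₁ | ... | A α_m | β₁ | ... | β_n
is
  A  → β₁ A' | ... | β_n A'
  A' → α₁ A' | ... | α_m A' | ε

B → d ) becomes B → d ) B'
B → g d becomes B → g d B'
B → B d e becomes B' → d e B'
B → B B B becomes B' → B B B'
Add B' → ε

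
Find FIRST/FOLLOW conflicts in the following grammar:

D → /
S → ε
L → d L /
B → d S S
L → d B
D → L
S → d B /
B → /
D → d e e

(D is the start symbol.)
A FIRST/FOLLOW conflict occurs when a non-terminal N has a nullable alternative N → β (β ⇒* ε) and another alternative N → α with FIRST(α) ∩ FOLLOW(N) ≠ ∅: on such a lookahead the parser cannot decide between expanding α and letting N vanish via β.

Nullable non-terminals: S.

S: nullable alternative(s) S → ε; FOLLOW(S) = { $, '/', 'd' }
  S → ε: FIRST \ {ε} = { } — this is the only nullable alternative, skip
  S → d B /: FIRST \ {ε} = { 'd' } — overlaps FOLLOW(S) on { 'd' }: CONFLICT

B, D, L have no nullable alternative, so no FIRST/FOLLOW check is needed there.

So the grammar has 1 FIRST/FOLLOW conflict (marked CONFLICT above).

Answer: Yes. S → d B '/' with FOLLOW(S) on { 'd' }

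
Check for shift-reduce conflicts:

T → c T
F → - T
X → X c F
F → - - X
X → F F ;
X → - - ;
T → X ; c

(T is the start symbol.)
A shift-reduce conflict occurs when an LR(0) state has both:
  - a complete (reduce) item [A → α .] (dot at the end), and
  - a shift item [B → β . c γ] (dot before a terminal).

Augment with T' → T and build the canonical LR(0) collection (I0 = CLOSURE({[T' → . T]}), then GOTO on every symbol after a dot until no new states appear). It has 19 states:
  I0: { [F → . - - X], [F → . - T], [T → . X ; c], [T → . c T], [T' → . T], [X → . - - ;], [X → . F F ;], [X → . X c F] }  — shift
  I1: { [F → - . - X], [F → - . T], [F → . - - X], [F → . - T], [T → . X ; c], [T → . c T], [X → - . - ;], [X → . - - ;], [X → . F F ;], [X → . X c F] }  — shift
  I2: { [F → . - - X], [F → . - T], [X → F . F ;] }  — shift
  I3: { [T' → T .] }  — accept
  I4: { [T → X . ; c], [X → X . c F] }  — shift
  I5: { [F → . - - X], [F → . - T], [T → . X ; c], [T → . c T], [T → c . T], [X → . - - ;], [X → . F F ;], [X → . X c F] }  — shift
  I6: { [T → c T .] }  — reduce
  I7: { [T → X ; . c] }  — shift
  I8: { [F → . - - X], [F → . - T], [X → X c . F] }  — shift
  I9: { [F → - . - X], [F → - . T], [F → . - - X], [F → . - T], [T → . X ; c], [T → . c T], [X → . - - ;], [X → . F F ;], [X → . X c F] }  — shift
  I10: { [X → X c F .] }  — reduce
  I11: { [F → - - . X], [F → - . - X], [F → - . T], [F → . - - X], [F → . - T], [T → . X ; c], [T → . c T], [X → - . - ;], [X → . - - ;], [X → . F F ;], [X → . X c F] }  — shift
  I12: { [F → - T .] }  — reduce
  I13: { [F → - - . X], [F → - . - X], [F → - . T], [F → . - - X], [F → . - T], [T → . X ; c], [T → . c T], [X → - - . ;], [X → - . - ;], [X → . - - ;], [X → . F F ;], [X → . X c F] }  — shift
  I14: { [F → - - X .], [T → X . ; c], [X → X . c F] }  — shift, reduce
  I15: { [X → - - ; .] }  — reduce
  I16: { [T → X ; c .] }  — reduce
  I17: { [X → F F . ;] }  — shift
  I18: { [X → F F ; .] }  — reduce

I14 contains reduce item [F → - - X .] and shift items [T → X . ; c], [X → X . c F] — shift-reduce conflict.

Answer: Yes — I14: [F → - - X .] vs [T → X . ; c]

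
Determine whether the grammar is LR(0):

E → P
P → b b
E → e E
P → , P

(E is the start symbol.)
Yes, the grammar is LR(0)

Augment with E' → E and build the canonical LR(0) collection (I0 = CLOSURE({[E' → . E]}), then GOTO on every symbol after a dot until no new states appear). It has 9 states:
  I0: { [E → . P], [E → . e E], [E' → . E], [P → . , P], [P → . b b] }  — shift
  I1: { [P → , . P], [P → . , P], [P → . b b] }  — shift
  I2: { [E' → E .] }  — accept
  I3: { [E → P .] }  — reduce
  I4: { [P → b . b] }  — shift
  I5: { [E → . P], [E → . e E], [E → e . E], [P → . , P], [P → . b b] }  — shift
  I6: { [E → e E .] }  — reduce
  I7: { [P → b b .] }  — reduce
  I8: { [P → , P .] }  — reduce

Every state is either a pure shift/goto state or contains exactly one complete item and nothing to shift — no conflicts. The grammar is LR(0).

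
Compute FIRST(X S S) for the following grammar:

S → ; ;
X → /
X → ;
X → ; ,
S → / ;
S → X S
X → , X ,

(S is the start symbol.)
FIRST sets of the non-terminals involved (from the grammar, by fixed-point iteration):
  FIRST(X) = { ',', '/', ';' }

To compute FIRST(X S S), process the symbols left to right:
Symbol X is a non-terminal. Add FIRST(X) \ {ε} = { ',', '/', ';' }
X is not nullable (ε ∉ FIRST(X)), so stop here.
FIRST(X S S) = { ',', '/', ';' }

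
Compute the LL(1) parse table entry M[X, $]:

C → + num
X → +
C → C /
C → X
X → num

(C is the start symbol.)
Empty (error entry)

To find M[X, $], we find productions for X where $ is in the predict set (PREDICT(N → α) = (FIRST(α) \ {ε}) ∪ (FOLLOW(N) if α ⇒* ε)).

X → +: PREDICT = { '+' }
X → num: PREDICT = { 'num' }

M[X, $] is empty (no production applies)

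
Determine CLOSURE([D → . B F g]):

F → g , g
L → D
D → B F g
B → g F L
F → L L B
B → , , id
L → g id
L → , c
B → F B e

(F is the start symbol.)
{ [B → . , , id], [B → . F B e], [B → . g F L], [D → . B F g], [F → . L L B], [F → . g , g], [L → . , c], [L → . D], [L → . g id] }

To compute CLOSURE, for each item [A → α.Bβ] where B is a non-terminal, add [B → .γ] for all productions B → γ; repeat for the newly added items until nothing changes.

Start with: [D → . B F g]
  [D → . B F g] has the dot before B: add [B → . g F L], [B → . , , id], [B → . F B e]
  [B → . F B e] has the dot before F: add [F → . g , g], [F → . L L B]
  [F → . L L B] has the dot before L: add [L → . D], [L → . g id], [L → . , c]
  [L → . D] has the dot before D: all D-items already present
No further items can be added.

CLOSURE = { [B → . , , id], [B → . F B e], [B → . g F L], [D → . B F g], [F → . L L B], [F → . g , g], [L → . , c], [L → . D], [L → . g id] }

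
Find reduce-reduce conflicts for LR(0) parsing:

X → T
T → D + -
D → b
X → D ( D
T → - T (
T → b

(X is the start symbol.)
Yes — I5: [D → b .] vs [T → b .]

Augment with X' → X and build the canonical LR(0) collection (I0 = CLOSURE({[X' → . X]}), then GOTO on every symbol after a dot until no new states appear). It has 14 states:
  I0: { [D → . b], [T → . - T (], [T → . D + -], [T → . b], [X → . D ( D], [X → . T], [X' → . X] }  — shift
  I1: { [D → . b], [T → - . T (], [T → . - T (], [T → . D + -], [T → . b] }  — shift
  I2: { [T → D . + -], [X → D . ( D] }  — shift
  I3: { [X → T .] }  — reduce
  I4: { [X' → X .] }  — accept
  I5: { [D → b .], [T → b .] }  — 2 reduces
  I6: { [D → . b], [X → D ( . D] }  — shift
  I7: { [T → D + . -] }  — shift
  I8: { [T → D + - .] }  — reduce
  I9: { [X → D ( D .] }  — reduce
  I10: { [D → b .] }  — reduce
  I11: { [T → D . + -] }  — shift
  I12: { [T → - T . (] }  — shift
  I13: { [T → - T ( .] }  — reduce

I5 contains complete items [D → b .], [T → b .] — reduce-reduce conflict.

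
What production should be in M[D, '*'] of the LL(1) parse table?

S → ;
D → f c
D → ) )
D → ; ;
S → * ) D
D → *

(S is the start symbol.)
D → *

To find M[D, '*'], we find productions for D where '*' is in the predict set (PREDICT(N → α) = (FIRST(α) \ {ε}) ∪ (FOLLOW(N) if α ⇒* ε)).

D → f c: PREDICT = { 'f' }
D → ) ): PREDICT = { ')' }
D → ; ;: PREDICT = { ';' }
D → *: PREDICT = { '*' }
  '*' is in predict set, so this production goes in M[D, '*']

M[D, '*'] = D → *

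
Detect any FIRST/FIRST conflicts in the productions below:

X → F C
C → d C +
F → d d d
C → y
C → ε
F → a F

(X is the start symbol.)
A FIRST/FIRST conflict occurs when two productions N → α and N → β for the same non-terminal have FIRST(α) ∩ FIRST(β) ≠ ∅ (with ε ∈ FIRST of a nullable right-hand side, so two nullable alternatives also conflict).

Productions for C:
  C → d C +: FIRST = { 'd' }
  C → y: FIRST = { 'y' }
  C → ε: FIRST = { ε }
Productions for F:
  F → d d d: FIRST = { 'd' }
  F → a F: FIRST = { 'a' }
X has only one production, so no FIRST/FIRST conflict is possible there.

All alternatives of each non-terminal have pairwise disjoint FIRST sets.

Answer: No FIRST/FIRST conflicts.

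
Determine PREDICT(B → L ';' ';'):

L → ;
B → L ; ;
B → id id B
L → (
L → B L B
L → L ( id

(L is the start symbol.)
{ '(', ';', 'id' }

PREDICT(B → L ';' ';') = (FIRST(RHS) \ {ε}) ∪ (FOLLOW(B) if ε ∈ FIRST(RHS), i.e. RHS ⇒* ε)
FIRST(L) = { '(', ';', 'id' }
FIRST(L ';' ';') = { '(', ';', 'id' }
ε ∉ FIRST(L ';' ';'), so FOLLOW(B) is not added.
PREDICT(B → L ';' ';') = { '(', ';', 'id' }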